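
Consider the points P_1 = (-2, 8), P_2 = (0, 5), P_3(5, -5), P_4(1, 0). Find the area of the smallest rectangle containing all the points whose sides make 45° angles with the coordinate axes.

60

In coordinates u = x + y, v = x − y the rectangle is axis-aligned; the map (x,y)→(u,v) scales areas by 2.
u-values: 6, 5, 0, 1; range = 6 − 0 = 6.
v-values: -10, -5, 10, 1; range = 10 − (-10) = 20.
Area = (6 × 20) / 2 = 60.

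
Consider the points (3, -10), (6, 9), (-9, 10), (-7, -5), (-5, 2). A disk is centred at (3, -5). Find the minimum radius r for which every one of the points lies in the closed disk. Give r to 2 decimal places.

The required radius is the distance from (3, -5) to the farthest point.
Squared distances: 25, 205, 369, 100, 113.
Maximum is 369, attained at (-9, 10).
r = √369 ≈ 19.21.

19.21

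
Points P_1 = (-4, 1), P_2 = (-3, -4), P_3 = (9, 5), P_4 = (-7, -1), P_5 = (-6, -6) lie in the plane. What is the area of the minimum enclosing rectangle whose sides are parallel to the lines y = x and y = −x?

In coordinates u = x + y, v = x − y the rectangle is axis-aligned; the map (x,y)→(u,v) scales areas by 2.
u-values: -3, -7, 14, -8, -12; range = 14 − (-12) = 26.
v-values: -5, 1, 4, -6, 0; range = 4 − (-6) = 10.
Area = (26 × 10) / 2 = 130.

130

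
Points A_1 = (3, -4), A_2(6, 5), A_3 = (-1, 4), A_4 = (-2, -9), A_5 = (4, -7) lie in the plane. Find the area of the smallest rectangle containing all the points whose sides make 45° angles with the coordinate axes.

176

In coordinates u = x + y, v = x − y the rectangle is axis-aligned; the map (x,y)→(u,v) scales areas by 2.
u-values: -1, 11, 3, -11, -3; range = 11 − (-11) = 22.
v-values: 7, 1, -5, 7, 11; range = 11 − (-5) = 16.
Area = (22 × 16) / 2 = 176.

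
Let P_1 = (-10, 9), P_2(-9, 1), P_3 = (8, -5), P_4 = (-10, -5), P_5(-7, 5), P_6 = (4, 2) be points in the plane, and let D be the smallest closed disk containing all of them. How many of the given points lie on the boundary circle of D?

3

By Welzl's lemma the MEC is supported by two points (diametrically opposite) or three points (on a circumcircle).
The farthest pair is P_1–P_3 with squared distance 520. The circle on this segment as diameter has centre (-1, 2) and r² = 520/4 = 130.
Check P_2: distance² to centre = 65 ≤ 130, so it lies inside.
All remaining points lie in this disk, and no smaller disk contains both endpoints, so this is the minimum enclosing circle.
The points at distance exactly r from the centre are P_1, P_3, P_4 — 3 points.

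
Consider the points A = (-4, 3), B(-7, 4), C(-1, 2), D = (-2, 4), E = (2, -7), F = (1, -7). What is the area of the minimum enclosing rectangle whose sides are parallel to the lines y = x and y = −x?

80

In coordinates u = x + y, v = x − y the rectangle is axis-aligned; the map (x,y)→(u,v) scales areas by 2.
u-values: -1, -3, 1, 2, -5, -6; range = 2 − (-6) = 8.
v-values: -7, -11, -3, -6, 9, 8; range = 9 − (-11) = 20.
Area = (8 × 20) / 2 = 80.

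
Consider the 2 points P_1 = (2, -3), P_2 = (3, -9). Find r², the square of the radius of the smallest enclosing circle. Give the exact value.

9.25

The smallest circle enclosing two points has them as diameter endpoints.
Centre = midpoint = (2.5, -6); r² = |P_1P_2|²/4 = 37/4 = 9.25.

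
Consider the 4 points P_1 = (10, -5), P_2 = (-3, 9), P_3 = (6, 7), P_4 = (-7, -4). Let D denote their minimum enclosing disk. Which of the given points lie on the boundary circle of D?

P_1, P_2, P_4

The minimum enclosing circle of a finite set is fixed by two of the points (as a diameter) or three (as a circumcircle).
The minimum enclosing circle is determined by three boundary points: P_1, P_2, P_4.
Their circumcentre is (161/90, 37/90) with r² = 78329/810.
The farthest remaining point P_3 is at distance² 49529/810 ≤ 78329/810.
The points at distance exactly r from the centre are P_1, P_2, P_4 — 3 points.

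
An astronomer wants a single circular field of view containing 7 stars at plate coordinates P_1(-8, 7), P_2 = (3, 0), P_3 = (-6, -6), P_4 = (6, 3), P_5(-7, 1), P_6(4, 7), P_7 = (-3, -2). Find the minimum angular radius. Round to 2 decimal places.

8.30

By Welzl's lemma the MEC is supported by two points (diametrically opposite) or three points (on a circumcircle).
The minimum enclosing circle is determined by three boundary points: P_1, P_3, P_6.
Their circumcentre is (-2, 33/26) with r² = 46537/676.
The farthest remaining point P_4 is at distance² 45289/676 ≤ 46537/676.
r = √(46537/676) ≈ 8.30.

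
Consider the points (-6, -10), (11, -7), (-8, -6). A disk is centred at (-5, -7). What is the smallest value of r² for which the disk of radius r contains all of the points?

256

The required radius is the distance from (-5, -7) to the farthest point.
Squared distances: 10, 256, 10.
Maximum is 256, attained at (11, -7).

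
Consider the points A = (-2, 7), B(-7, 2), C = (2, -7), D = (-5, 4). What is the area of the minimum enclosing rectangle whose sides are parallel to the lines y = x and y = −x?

90

In coordinates u = x + y, v = x − y the rectangle is axis-aligned; the map (x,y)→(u,v) scales areas by 2.
u-values: 5, -5, -5, -1; range = 5 − (-5) = 10.
v-values: -9, -9, 9, -9; range = 9 − (-9) = 18.
Area = (10 × 18) / 2 = 90.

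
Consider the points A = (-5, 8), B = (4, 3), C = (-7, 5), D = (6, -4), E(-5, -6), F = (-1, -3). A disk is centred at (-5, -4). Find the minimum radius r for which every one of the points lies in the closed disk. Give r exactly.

12

The required radius is the distance from (-5, -4) to the farthest point.
Squared distances: 144, 130, 85, 121, 4, 17.
Maximum is 144, attained at A.
r = √144 = 12.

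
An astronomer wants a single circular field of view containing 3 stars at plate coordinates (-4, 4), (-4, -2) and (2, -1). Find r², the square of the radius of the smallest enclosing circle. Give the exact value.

Call the three points A, B, C in the order given.
Side lengths²: AB² = 36, AC² = 61, BC² = 37.
Since AC² = 61 < 37 + 36 = 73, the triangle is acute, so the smallest enclosing circle is the circumcircle.
Circumcentre = (-17/12, 1), r² = 2257/144.

2257/144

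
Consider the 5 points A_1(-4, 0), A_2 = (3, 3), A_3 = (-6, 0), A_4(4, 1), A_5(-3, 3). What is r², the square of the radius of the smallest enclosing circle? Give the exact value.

25.25

The minimum enclosing circle of a finite set is fixed by two of the points (as a diameter) or three (as a circumcircle).
The farthest pair is A_3–A_4 with squared distance 101. The circle on this segment as diameter has centre (-1, 0.5) and r² = 101/4 = 25.25.
Check A_1: distance² to centre = 9.25 ≤ 25.25, so it lies inside.
All remaining points lie in this disk, and no smaller disk contains both endpoints, so this is the minimum enclosing circle.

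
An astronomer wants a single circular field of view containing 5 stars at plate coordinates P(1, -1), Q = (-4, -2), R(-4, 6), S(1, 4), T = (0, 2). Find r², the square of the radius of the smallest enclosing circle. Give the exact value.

A smallest enclosing disk is always determined by at most three of the input points on its boundary.
The minimum enclosing circle is determined by three boundary points: P, Q, R.
Their circumcentre is (-2.2, 2) with r² = 19.24.
The farthest remaining point S is at distance² 14.24 ≤ 19.24.

19.24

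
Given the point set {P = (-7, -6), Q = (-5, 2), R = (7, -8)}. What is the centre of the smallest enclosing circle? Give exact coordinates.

Side lengths²: PQ² = 68, PR² = 200, QR² = 244.
Since QR² = 244 < 200 + 68 = 268, the triangle is acute, so the smallest enclosing circle is the circumcircle.
Circumcentre = (14/29, -105/29), r² = 51850/841.
Centre = (14/29, -105/29).

(14/29, -105/29)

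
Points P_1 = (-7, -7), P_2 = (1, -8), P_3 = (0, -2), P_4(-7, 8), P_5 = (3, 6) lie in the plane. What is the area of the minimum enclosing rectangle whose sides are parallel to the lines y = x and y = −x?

276

In coordinates u = x + y, v = x − y the rectangle is axis-aligned; the map (x,y)→(u,v) scales areas by 2.
u-values: -14, -7, -2, 1, 9; range = 9 − (-14) = 23.
v-values: 0, 9, 2, -15, -3; range = 9 − (-15) = 24.
Area = (23 × 24) / 2 = 276.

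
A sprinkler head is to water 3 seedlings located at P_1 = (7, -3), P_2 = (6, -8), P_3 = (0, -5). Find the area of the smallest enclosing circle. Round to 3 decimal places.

Side lengths²: P_1P_2² = 26, P_1P_3² = 53, P_2P_3² = 45.
Since P_1P_3² = 53 < 45 + 26 = 71, the triangle is acute, so the smallest enclosing circle is the circumcircle.
Circumcentre = (83/22, -109/22), r² = 3445/242.
Area = π·r² = π·3445/242 ≈ 44.722.

44.722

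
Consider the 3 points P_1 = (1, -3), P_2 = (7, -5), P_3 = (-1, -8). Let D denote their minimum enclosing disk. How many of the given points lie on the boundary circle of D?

2

Side lengths²: P_1P_2² = 40, P_1P_3² = 29, P_2P_3² = 73.
Since P_2P_3² = 73 ≥ 40 + 29 = 69, the angle opposite P_2P_3 is not acute, so the smallest enclosing circle has P_2P_3 as diameter.
Centre = midpoint of P_2P_3 = (3, -6.5), r² = 73/4 = 18.25.
The points at distance exactly r from the centre are P_2, P_3 — 2 points.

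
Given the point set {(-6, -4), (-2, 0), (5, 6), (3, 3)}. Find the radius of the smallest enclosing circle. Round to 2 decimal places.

7.43

By Welzl's lemma the MEC is supported by two points (diametrically opposite) or three points (on a circumcircle).
The farthest pair is (-6, -4)–(5, 6) with squared distance 221. The circle on this segment as diameter has centre (-0.5, 1) and r² = 221/4 = 55.25.
Check (-2, 0): distance² to centre = 3.25 ≤ 55.25, so it lies inside.
All remaining points lie in this disk, and no smaller disk contains both endpoints, so this is the minimum enclosing circle.
r = √(55.25) ≈ 7.43.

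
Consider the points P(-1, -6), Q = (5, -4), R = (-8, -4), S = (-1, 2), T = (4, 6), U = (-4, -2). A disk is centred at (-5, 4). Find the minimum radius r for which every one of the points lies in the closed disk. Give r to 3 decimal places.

The required radius is the distance from (-5, 4) to the farthest point.
Squared distances: 116, 164, 73, 20, 85, 37.
Maximum is 164, attained at Q.
r = √164 ≈ 12.806.

12.806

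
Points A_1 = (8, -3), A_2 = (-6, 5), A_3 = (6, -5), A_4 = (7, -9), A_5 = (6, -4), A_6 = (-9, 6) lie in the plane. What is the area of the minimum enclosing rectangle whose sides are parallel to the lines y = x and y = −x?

In coordinates u = x + y, v = x − y the rectangle is axis-aligned; the map (x,y)→(u,v) scales areas by 2.
u-values: 5, -1, 1, -2, 2, -3; range = 5 − (-3) = 8.
v-values: 11, -11, 11, 16, 10, -15; range = 16 − (-15) = 31.
Area = (8 × 31) / 2 = 124.

124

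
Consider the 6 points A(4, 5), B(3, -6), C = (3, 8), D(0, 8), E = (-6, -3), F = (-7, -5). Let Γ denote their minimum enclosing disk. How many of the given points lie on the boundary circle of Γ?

3

The minimum enclosing circle is determined by three boundary points: B, C, F.
Their circumcentre is (-1.35, 1) with r² = 67.9225.
The farthest remaining point D is at distance² 50.8225 ≤ 67.9225.
The points at distance exactly r from the centre are B, C, F — 3 points.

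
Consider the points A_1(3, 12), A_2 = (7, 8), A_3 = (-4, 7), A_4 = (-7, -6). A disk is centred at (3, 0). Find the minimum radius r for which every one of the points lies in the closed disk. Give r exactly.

12

The required radius is the distance from (3, 0) to the farthest point.
Squared distances: 144, 80, 98, 136.
Maximum is 144, attained at A_1.
r = √144 = 12.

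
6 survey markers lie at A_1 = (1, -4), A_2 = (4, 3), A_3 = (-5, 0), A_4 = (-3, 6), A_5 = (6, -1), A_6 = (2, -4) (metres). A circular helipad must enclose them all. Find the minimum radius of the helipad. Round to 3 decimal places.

By Welzl's lemma the MEC is supported by two points (diametrically opposite) or three points (on a circumcircle).
The minimum enclosing circle is determined by three boundary points: A_3, A_4, A_5.
Their circumcentre is (23/34, 49/34) with r² = 19825/578.
The farthest remaining point A_6 is at distance² 18125/578 ≤ 19825/578.
r = √(19825/578) ≈ 5.857.

5.857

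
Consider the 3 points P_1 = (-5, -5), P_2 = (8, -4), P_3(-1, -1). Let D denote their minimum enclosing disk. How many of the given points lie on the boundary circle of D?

Side lengths²: P_1P_2² = 170, P_1P_3² = 32, P_2P_3² = 90.
Since P_1P_2² = 170 ≥ 90 + 32 = 122, the angle opposite P_1P_2 is not acute, so the smallest enclosing circle has P_1P_2 as diameter.
Centre = midpoint of P_1P_2 = (1.5, -4.5), r² = 170/4 = 42.5.
The points at distance exactly r from the centre are P_1, P_2 — 2 points.

2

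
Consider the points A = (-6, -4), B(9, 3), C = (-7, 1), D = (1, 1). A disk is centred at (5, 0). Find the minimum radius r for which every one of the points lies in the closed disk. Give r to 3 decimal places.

12.042

The required radius is the distance from (5, 0) to the farthest point.
Squared distances: 137, 25, 145, 17.
Maximum is 145, attained at C.
r = √145 ≈ 12.042.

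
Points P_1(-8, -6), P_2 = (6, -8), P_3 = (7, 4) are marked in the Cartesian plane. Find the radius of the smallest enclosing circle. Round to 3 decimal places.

9.029

Side lengths²: P_1P_2² = 200, P_1P_3² = 325, P_2P_3² = 145.
Since P_1P_3² = 325 < 200 + 145 = 345, the triangle is acute, so the smallest enclosing circle is the circumcircle.
Circumcentre = (-7/34, -49/34), r² = 47125/578.
r = √(47125/578) ≈ 9.029.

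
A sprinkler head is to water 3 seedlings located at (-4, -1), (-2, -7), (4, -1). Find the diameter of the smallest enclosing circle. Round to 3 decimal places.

Call the three points A, B, C in the order given.
Side lengths²: AB² = 40, AC² = 64, BC² = 72.
Since BC² = 72 < 64 + 40 = 104, the triangle is acute, so the smallest enclosing circle is the circumcircle.
Circumcentre = (0, -3), r² = 20.
Diameter = 2r = 2√20 ≈ 8.944.

8.944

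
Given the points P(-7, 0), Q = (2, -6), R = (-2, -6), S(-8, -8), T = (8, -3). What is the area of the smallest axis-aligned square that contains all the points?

256

The bounding box has width 16 and height 8.
An axis-aligned square enclosing the set must have side ≥ max(width, height).
So the minimum side is max(16, 8) = 16.
Area = 16² = 256.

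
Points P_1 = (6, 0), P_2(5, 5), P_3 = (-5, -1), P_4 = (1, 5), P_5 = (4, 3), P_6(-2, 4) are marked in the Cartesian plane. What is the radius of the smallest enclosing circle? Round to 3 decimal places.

5.864

A smallest enclosing disk is always determined by at most three of the input points on its boundary.
The minimum enclosing circle is determined by three boundary points: P_1, P_2, P_3.
Their circumcentre is (9/28, 41/28) with r² = 13481/392.
The farthest remaining point P_5 is at distance² 6229/392 ≤ 13481/392.
r = √(13481/392) ≈ 5.864.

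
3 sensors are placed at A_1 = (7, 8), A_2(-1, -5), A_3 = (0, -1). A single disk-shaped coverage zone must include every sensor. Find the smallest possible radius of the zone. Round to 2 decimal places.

7.63

Side lengths²: A_1A_2² = 233, A_1A_3² = 130, A_2A_3² = 17.
Since A_1A_2² = 233 ≥ 130 + 17 = 147, the angle opposite A_1A_2 is not acute, so the smallest enclosing circle has A_1A_2 as diameter.
Centre = midpoint of A_1A_2 = (3, 1.5), r² = 233/4 = 58.25.
r = √(58.25) ≈ 7.63.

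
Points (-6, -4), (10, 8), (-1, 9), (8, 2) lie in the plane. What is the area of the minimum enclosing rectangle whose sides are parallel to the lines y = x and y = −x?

224

In coordinates u = x + y, v = x − y the rectangle is axis-aligned; the map (x,y)→(u,v) scales areas by 2.
u-values: -10, 18, 8, 10; range = 18 − (-10) = 28.
v-values: -2, 2, -10, 6; range = 6 − (-10) = 16.
Area = (28 × 16) / 2 = 224.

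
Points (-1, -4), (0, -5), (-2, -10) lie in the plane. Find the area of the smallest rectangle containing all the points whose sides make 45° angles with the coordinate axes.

In coordinates u = x + y, v = x − y the rectangle is axis-aligned; the map (x,y)→(u,v) scales areas by 2.
u-values: -5, -5, -12; range = -5 − (-12) = 7.
v-values: 3, 5, 8; range = 8 − 3 = 5.
Area = (7 × 5) / 2 = 17.5.

17.5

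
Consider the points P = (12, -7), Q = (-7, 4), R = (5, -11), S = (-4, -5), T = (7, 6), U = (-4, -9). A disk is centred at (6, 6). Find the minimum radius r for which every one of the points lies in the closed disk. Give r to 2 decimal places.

18.03

The required radius is the distance from (6, 6) to the farthest point.
Squared distances: 205, 173, 290, 221, 1, 325.
Maximum is 325, attained at U.
r = √325 ≈ 18.03.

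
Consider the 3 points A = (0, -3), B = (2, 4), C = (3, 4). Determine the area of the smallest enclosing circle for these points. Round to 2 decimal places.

Side lengths²: AB² = 53, AC² = 58, BC² = 1.
Since AC² = 58 ≥ 53 + 1 = 54, the angle opposite AC is not acute, so the smallest enclosing circle has AC as diameter.
Centre = midpoint of AC = (1.5, 0.5), r² = 58/4 = 14.5.
Area = π·r² = π·14.5 ≈ 45.55.

45.55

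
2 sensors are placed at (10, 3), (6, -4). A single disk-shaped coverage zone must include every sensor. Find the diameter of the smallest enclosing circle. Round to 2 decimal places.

8.06

The smallest circle enclosing two points has them as diameter endpoints.
Centre = midpoint = (8, -0.5); r² = |(10, 3)−(6, -4)|²/4 = 65/4 = 16.25.
Diameter = 2r = 2√(16.25) ≈ 8.06.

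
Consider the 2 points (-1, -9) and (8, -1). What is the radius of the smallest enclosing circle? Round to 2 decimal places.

6.02

The smallest circle enclosing two points has them as diameter endpoints.
Centre = midpoint = (3.5, -5); r² = |(-1, -9)−(8, -1)|²/4 = 145/4 = 36.25.
r = √(36.25) ≈ 6.02.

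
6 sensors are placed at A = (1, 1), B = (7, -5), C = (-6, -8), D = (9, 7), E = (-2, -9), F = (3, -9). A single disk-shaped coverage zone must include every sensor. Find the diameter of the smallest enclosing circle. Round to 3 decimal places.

21.213

The minimum enclosing circle of a finite set is fixed by two of the points (as a diameter) or three (as a circumcircle).
The farthest pair is C–D with squared distance 450. The circle on this segment as diameter has centre (1.5, -0.5) and r² = 450/4 = 112.5.
Check A: distance² to centre = 2.5 ≤ 112.5, so it lies inside.
All remaining points lie in this disk, and no smaller disk contains both endpoints, so this is the minimum enclosing circle.
Diameter = 2r = 2√(112.5) ≈ 21.213.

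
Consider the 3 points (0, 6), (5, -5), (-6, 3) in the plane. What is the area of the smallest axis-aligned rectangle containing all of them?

121

x ranges over [-6, 5], width 11.
y ranges over [-5, 6], height 11.
Area = 11 × 11 = 121.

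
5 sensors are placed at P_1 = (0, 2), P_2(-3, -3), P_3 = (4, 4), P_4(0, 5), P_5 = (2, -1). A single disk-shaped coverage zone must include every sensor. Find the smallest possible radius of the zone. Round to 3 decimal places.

4.950

The farthest pair is P_2–P_3 with squared distance 98. The circle on this segment as diameter has centre (0.5, 0.5) and r² = 98/4 = 24.5.
Check P_1: distance² to centre = 2.5 ≤ 24.5, so it lies inside.
All remaining points lie in this disk, and no smaller disk contains both endpoints, so this is the minimum enclosing circle.
r = √(24.5) ≈ 4.950.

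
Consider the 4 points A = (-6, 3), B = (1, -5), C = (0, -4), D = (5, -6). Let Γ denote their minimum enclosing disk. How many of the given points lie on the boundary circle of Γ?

2

The farthest pair is A–D with squared distance 202. The circle on this segment as diameter has centre (-0.5, -1.5) and r² = 202/4 = 50.5.
Check B: distance² to centre = 14.5 ≤ 50.5, so it lies inside.
All remaining points lie in this disk, and no smaller disk contains both endpoints, so this is the minimum enclosing circle.
The points at distance exactly r from the centre are A, D — 2 points.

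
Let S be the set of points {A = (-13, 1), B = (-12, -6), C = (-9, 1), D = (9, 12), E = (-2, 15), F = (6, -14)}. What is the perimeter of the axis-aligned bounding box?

Width = max x − min x = 9 − (-13) = 22.
Height = max y − min y = 15 − (-14) = 29.
Perimeter = 2(22 + 29) = 102.

102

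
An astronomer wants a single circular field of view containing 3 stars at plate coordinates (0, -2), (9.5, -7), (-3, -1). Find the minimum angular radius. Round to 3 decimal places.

Call the three points A, B, C in the order given.
Side lengths²: AB² = 115.25, AC² = 10, BC² = 192.25.
Since BC² = 192.25 ≥ 115.25 + 10 = 125.25, the angle opposite BC is not acute, so the smallest enclosing circle has BC as diameter.
Centre = midpoint of BC = (3.25, -4), r² = 192.25/4 = 48.0625.
r = √(48.0625) ≈ 6.933.

6.933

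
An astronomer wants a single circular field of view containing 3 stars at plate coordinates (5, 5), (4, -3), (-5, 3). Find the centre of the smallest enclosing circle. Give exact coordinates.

Call the three points A, B, C in the order given.
Side lengths²: AB² = 65, AC² = 104, BC² = 117.
Since BC² = 117 < 104 + 65 = 169, the triangle is acute, so the smallest enclosing circle is the circumcircle.
Circumcentre = (0.5, 1.5), r² = 32.5.
Centre = (0.5, 1.5).

(0.5, 1.5)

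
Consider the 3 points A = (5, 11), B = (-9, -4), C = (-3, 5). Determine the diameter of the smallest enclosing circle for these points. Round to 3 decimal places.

20.518

Side lengths²: AB² = 421, AC² = 100, BC² = 117.
Since AB² = 421 ≥ 117 + 100 = 217, the angle opposite AB is not acute, so the smallest enclosing circle has AB as diameter.
Centre = midpoint of AB = (-2, 3.5), r² = 421/4 = 105.25.
Diameter = 2r = 2√(105.25) ≈ 20.518.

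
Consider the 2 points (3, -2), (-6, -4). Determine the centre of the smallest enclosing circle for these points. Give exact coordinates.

(-1.5, -3)

The smallest circle enclosing two points has them as diameter endpoints.
Centre = midpoint = (-1.5, -3); r² = |(3, -2)−(-6, -4)|²/4 = 85/4 = 21.25.
Centre = (-1.5, -3).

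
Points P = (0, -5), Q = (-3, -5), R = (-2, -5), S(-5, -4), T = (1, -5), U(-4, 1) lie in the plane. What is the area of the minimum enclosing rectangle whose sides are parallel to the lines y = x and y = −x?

In coordinates u = x + y, v = x − y the rectangle is axis-aligned; the map (x,y)→(u,v) scales areas by 2.
u-values: -5, -8, -7, -9, -4, -3; range = -3 − (-9) = 6.
v-values: 5, 2, 3, -1, 6, -5; range = 6 − (-5) = 11.
Area = (6 × 11) / 2 = 33.

33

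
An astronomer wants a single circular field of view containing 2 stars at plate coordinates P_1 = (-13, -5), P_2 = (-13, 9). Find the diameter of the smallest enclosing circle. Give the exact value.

14

The smallest circle enclosing two points has them as diameter endpoints.
Centre = midpoint = (-13, 2); r² = |P_1P_2|²/4 = 196/4 = 49.
Diameter = 2r = 2√49 = 14.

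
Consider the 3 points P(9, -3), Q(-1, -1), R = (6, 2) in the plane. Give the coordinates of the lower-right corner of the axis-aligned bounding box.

(9, -3)

x-range [-1, 9], y-range [-3, 2].
The lower-right corner is (9, -3).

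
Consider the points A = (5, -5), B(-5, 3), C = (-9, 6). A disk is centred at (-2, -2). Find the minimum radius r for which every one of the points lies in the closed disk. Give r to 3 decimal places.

10.630

The required radius is the distance from (-2, -2) to the farthest point.
Squared distances: 58, 34, 113.
Maximum is 113, attained at C.
r = √113 ≈ 10.630.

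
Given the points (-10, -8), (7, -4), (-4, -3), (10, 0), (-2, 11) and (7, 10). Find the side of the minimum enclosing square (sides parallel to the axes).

The bounding box has width 20 and height 19.
An axis-aligned square enclosing the set must have side ≥ max(width, height).
So the minimum side is max(20, 19) = 20.

20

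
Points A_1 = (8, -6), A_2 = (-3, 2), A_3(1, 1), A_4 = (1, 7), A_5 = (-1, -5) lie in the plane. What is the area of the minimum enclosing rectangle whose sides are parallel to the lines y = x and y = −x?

In coordinates u = x + y, v = x − y the rectangle is axis-aligned; the map (x,y)→(u,v) scales areas by 2.
u-values: 2, -1, 2, 8, -6; range = 8 − (-6) = 14.
v-values: 14, -5, 0, -6, 4; range = 14 − (-6) = 20.
Area = (14 × 20) / 2 = 140.

140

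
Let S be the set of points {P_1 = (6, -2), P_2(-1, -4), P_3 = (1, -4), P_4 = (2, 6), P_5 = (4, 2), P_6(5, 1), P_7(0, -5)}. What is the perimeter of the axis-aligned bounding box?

Width = max x − min x = 6 − (-1) = 7.
Height = max y − min y = 6 − (-5) = 11.
Perimeter = 2(7 + 11) = 36.

36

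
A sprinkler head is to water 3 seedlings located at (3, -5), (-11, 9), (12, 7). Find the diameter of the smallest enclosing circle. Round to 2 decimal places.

23.32

Call the three points A, B, C in the order given.
Side lengths²: AB² = 392, AC² = 225, BC² = 533.
Since BC² = 533 < 392 + 225 = 617, the triangle is acute, so the smallest enclosing circle is the circumcircle.
Circumcentre = (5/14, 89/14), r² = 13325/98.
Diameter = 2r = 2√(13325/98) ≈ 23.32.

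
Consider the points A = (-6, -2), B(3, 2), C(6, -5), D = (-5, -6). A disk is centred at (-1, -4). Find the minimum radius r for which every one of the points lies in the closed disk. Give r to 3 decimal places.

The required radius is the distance from (-1, -4) to the farthest point.
Squared distances: 29, 52, 50, 20.
Maximum is 52, attained at B.
r = √52 ≈ 7.211.

7.211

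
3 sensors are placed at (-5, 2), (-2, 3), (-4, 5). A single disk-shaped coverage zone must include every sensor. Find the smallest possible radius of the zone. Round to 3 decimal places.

Call the three points A, B, C in the order given.
Side lengths²: AB² = 10, AC² = 10, BC² = 8.
Since AC² = 10 < 10 + 8 = 18, the triangle is acute, so the smallest enclosing circle is the circumcircle.
Circumcentre = (-3.75, 3.25), r² = 3.125.
r = √(3.125) ≈ 1.768.

1.768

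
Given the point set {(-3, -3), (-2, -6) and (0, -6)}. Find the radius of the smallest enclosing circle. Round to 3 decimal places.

2.121

Call the three points A, B, C in the order given.
Side lengths²: AB² = 10, AC² = 18, BC² = 4.
Since AC² = 18 ≥ 10 + 4 = 14, the angle opposite AC is not acute, so the smallest enclosing circle has AC as diameter.
Centre = midpoint of AC = (-1.5, -4.5), r² = 18/4 = 4.5.
r = √(4.5) ≈ 2.121.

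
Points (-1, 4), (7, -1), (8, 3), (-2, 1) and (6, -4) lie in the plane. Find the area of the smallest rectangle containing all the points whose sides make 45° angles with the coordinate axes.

90

In coordinates u = x + y, v = x − y the rectangle is axis-aligned; the map (x,y)→(u,v) scales areas by 2.
u-values: 3, 6, 11, -1, 2; range = 11 − (-1) = 12.
v-values: -5, 8, 5, -3, 10; range = 10 − (-5) = 15.
Area = (12 × 15) / 2 = 90.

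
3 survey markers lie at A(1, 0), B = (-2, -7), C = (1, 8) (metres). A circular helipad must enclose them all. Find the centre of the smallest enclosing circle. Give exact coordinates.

Side lengths²: AB² = 58, AC² = 64, BC² = 234.
Since BC² = 234 ≥ 64 + 58 = 122, the angle opposite BC is not acute, so the smallest enclosing circle has BC as diameter.
Centre = midpoint of BC = (-0.5, 0.5), r² = 234/4 = 58.5.
Centre = (-0.5, 0.5).

(-0.5, 0.5)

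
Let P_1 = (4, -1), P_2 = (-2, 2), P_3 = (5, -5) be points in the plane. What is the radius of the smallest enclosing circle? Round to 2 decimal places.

Side lengths²: P_1P_2² = 45, P_1P_3² = 17, P_2P_3² = 98.
Since P_2P_3² = 98 ≥ 45 + 17 = 62, the angle opposite P_2P_3 is not acute, so the smallest enclosing circle has P_2P_3 as diameter.
Centre = midpoint of P_2P_3 = (1.5, -1.5), r² = 98/4 = 24.5.
r = √(24.5) ≈ 4.95.

4.95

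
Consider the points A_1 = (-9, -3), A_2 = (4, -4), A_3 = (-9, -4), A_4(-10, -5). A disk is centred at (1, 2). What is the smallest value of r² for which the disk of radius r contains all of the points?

170

The required radius is the distance from (1, 2) to the farthest point.
Squared distances: 125, 45, 136, 170.
Maximum is 170, attained at A_4.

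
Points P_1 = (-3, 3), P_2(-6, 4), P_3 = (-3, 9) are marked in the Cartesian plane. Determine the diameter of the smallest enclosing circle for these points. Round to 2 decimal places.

6.15

Side lengths²: P_1P_2² = 10, P_1P_3² = 36, P_2P_3² = 34.
Since P_1P_3² = 36 < 34 + 10 = 44, the triangle is acute, so the smallest enclosing circle is the circumcircle.
Circumcentre = (-11/3, 6), r² = 85/9.
Diameter = 2r = 2√(85/9) ≈ 6.15.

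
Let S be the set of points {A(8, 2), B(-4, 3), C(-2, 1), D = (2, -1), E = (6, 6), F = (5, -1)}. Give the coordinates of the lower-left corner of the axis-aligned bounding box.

(-4, -1)

x-range [-4, 8], y-range [-1, 6].
The lower-left corner is (-4, -1).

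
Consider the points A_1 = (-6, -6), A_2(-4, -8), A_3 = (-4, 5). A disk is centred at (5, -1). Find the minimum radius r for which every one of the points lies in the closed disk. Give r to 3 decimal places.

12.083

The required radius is the distance from (5, -1) to the farthest point.
Squared distances: 146, 130, 117.
Maximum is 146, attained at A_1.
r = √146 ≈ 12.083.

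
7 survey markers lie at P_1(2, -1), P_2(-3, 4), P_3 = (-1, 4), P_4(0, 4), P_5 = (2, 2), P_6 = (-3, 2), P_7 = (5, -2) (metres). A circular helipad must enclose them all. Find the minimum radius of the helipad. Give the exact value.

5

The minimum enclosing circle of a finite set is fixed by two of the points (as a diameter) or three (as a circumcircle).
The farthest pair is P_2–P_7 with squared distance 100. The circle on this segment as diameter has centre (1, 1) and r² = 100/4 = 25.
Check P_1: distance² to centre = 5 ≤ 25, so it lies inside.
All remaining points lie in this disk, and no smaller disk contains both endpoints, so this is the minimum enclosing circle.
r = √25 = 5.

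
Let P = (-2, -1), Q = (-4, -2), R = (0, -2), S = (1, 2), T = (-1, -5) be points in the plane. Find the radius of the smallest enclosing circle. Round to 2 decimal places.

The minimum enclosing circle is determined by three boundary points: Q, S, T.
Their circumcentre is (-7/18, -25/18) with r² = 2173/162.
The farthest remaining point P is at distance² 445/162 ≤ 2173/162.
r = √(2173/162) ≈ 3.66.

3.66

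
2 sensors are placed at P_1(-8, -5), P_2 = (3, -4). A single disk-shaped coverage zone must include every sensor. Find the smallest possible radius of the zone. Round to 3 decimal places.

The smallest circle enclosing two points has them as diameter endpoints.
Centre = midpoint = (-2.5, -4.5); r² = |P_1P_2|²/4 = 122/4 = 30.5.
r = √(30.5) ≈ 5.523.

5.523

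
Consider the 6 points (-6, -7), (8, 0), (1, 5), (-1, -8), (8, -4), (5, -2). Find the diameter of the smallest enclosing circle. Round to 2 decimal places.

15.72

The minimum enclosing circle is determined by three boundary points: (-6, -7), (8, 0), (1, 5).
Their circumcentre is (23/34, -97/34) with r² = 35705/578.
The farthest remaining point (8, -4) is at distance² 31761/578 ≤ 35705/578.
Diameter = 2r = 2√(35705/578) ≈ 15.72.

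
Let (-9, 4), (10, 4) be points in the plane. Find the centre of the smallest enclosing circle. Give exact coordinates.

(0.5, 4)

The smallest circle enclosing two points has them as diameter endpoints.
Centre = midpoint = (0.5, 4); r² = |(-9, 4)−(10, 4)|²/4 = 361/4 = 90.25.
Centre = (0.5, 4).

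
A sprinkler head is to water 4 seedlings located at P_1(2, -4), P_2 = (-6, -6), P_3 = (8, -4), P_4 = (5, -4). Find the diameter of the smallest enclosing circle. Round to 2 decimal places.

A smallest enclosing disk is always determined by at most three of the input points on its boundary.
The farthest pair is P_2–P_3 with squared distance 200. The circle on this segment as diameter has centre (1, -5) and r² = 200/4 = 50.
Check P_1: distance² to centre = 2 ≤ 50, so it lies inside.
All remaining points lie in this disk, and no smaller disk contains both endpoints, so this is the minimum enclosing circle.
Diameter = 2r = 2√50 ≈ 14.14.

14.14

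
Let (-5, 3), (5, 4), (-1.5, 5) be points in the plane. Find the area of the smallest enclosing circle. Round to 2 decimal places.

79.33

Call the three points A, B, C in the order given.
Side lengths²: AB² = 101, AC² = 16.25, BC² = 43.25.
Since AB² = 101 ≥ 43.25 + 16.25 = 59.5, the angle opposite AB is not acute, so the smallest enclosing circle has AB as diameter.
Centre = midpoint of AB = (0, 3.5), r² = 101/4 = 25.25.
Area = π·r² = π·25.25 ≈ 79.33.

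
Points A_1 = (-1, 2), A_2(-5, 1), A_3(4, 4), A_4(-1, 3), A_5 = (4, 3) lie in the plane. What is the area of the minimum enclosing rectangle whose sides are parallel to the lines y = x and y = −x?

42

In coordinates u = x + y, v = x − y the rectangle is axis-aligned; the map (x,y)→(u,v) scales areas by 2.
u-values: 1, -4, 8, 2, 7; range = 8 − (-4) = 12.
v-values: -3, -6, 0, -4, 1; range = 1 − (-6) = 7.
Area = (12 × 7) / 2 = 42.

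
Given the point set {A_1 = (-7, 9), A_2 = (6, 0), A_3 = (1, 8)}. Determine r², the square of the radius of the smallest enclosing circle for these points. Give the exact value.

62.5

Side lengths²: A_1A_2² = 250, A_1A_3² = 65, A_2A_3² = 89.
Since A_1A_2² = 250 ≥ 89 + 65 = 154, the angle opposite A_1A_2 is not acute, so the smallest enclosing circle has A_1A_2 as diameter.
Centre = midpoint of A_1A_2 = (-0.5, 4.5), r² = 250/4 = 62.5.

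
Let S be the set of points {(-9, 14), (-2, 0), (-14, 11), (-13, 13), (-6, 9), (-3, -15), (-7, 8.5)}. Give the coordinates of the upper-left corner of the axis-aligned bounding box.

(-14, 14)

x-range [-14, -2], y-range [-15, 14].
The upper-left corner is (-14, 14).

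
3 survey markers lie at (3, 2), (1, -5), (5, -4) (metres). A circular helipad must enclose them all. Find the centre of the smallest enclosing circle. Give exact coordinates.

Call the three points A, B, C in the order given.
Side lengths²: AB² = 53, AC² = 40, BC² = 17.
Since AB² = 53 < 40 + 17 = 57, the triangle is acute, so the smallest enclosing circle is the circumcircle.
Circumcentre = (59/26, -41/26), r² = 4505/338.
Centre = (59/26, -41/26).

(59/26, -41/26)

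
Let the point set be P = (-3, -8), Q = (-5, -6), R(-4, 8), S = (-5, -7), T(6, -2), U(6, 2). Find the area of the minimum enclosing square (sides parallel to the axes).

The bounding box has width 11 and height 16.
An axis-aligned square enclosing the set must have side ≥ max(width, height).
So the minimum side is max(11, 16) = 16.
Area = 16² = 256.

256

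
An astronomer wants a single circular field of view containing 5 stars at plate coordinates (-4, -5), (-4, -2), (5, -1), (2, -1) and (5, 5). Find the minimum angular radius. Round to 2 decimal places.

6.73

The farthest pair is (-4, -5)–(5, 5) with squared distance 181. The circle on this segment as diameter has centre (0.5, 0) and r² = 181/4 = 45.25.
Check (-4, -2): distance² to centre = 24.25 ≤ 45.25, so it lies inside.
All remaining points lie in this disk, and no smaller disk contains both endpoints, so this is the minimum enclosing circle.
r = √(45.25) ≈ 6.73.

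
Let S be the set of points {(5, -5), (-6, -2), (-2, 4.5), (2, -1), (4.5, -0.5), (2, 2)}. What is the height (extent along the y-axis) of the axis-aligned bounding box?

max y = 4.5, min y = -5, so height = 9.5.

9.5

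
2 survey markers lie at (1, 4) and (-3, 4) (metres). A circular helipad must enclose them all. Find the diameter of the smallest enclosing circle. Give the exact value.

4

The smallest circle enclosing two points has them as diameter endpoints.
Centre = midpoint = (-1, 4); r² = |(1, 4)−(-3, 4)|²/4 = 16/4 = 4.
Diameter = 2r = 2√4 = 4.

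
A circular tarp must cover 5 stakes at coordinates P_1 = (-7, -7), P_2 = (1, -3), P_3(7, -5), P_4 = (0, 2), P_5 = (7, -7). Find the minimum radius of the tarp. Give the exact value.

65/9

A smallest enclosing disk is always determined by at most three of the input points on its boundary.
The minimum enclosing circle is determined by three boundary points: P_1, P_4, P_5.
Their circumcentre is (0, -47/9) with r² = 4225/81.
The farthest remaining point P_3 is at distance² 3973/81 ≤ 4225/81.
r = √(4225/81) = 65/9.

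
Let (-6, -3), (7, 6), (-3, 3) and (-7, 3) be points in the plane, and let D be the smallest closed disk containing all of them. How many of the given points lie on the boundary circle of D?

2

By Welzl's lemma the MEC is supported by two points (diametrically opposite) or three points (on a circumcircle).
The farthest pair is (-6, -3)–(7, 6) with squared distance 250. The circle on this segment as diameter has centre (0.5, 1.5) and r² = 250/4 = 62.5.
Check (-3, 3): distance² to centre = 14.5 ≤ 62.5, so it lies inside.
All remaining points lie in this disk, and no smaller disk contains both endpoints, so this is the minimum enclosing circle.
The points at distance exactly r from the centre are (-6, -3), (7, 6) — 2 points.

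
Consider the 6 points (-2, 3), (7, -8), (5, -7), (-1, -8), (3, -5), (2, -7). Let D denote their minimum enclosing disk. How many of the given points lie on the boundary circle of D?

The minimum enclosing circle of a finite set is fixed by two of the points (as a diameter) or three (as a circumcircle).
The farthest pair is (-2, 3)–(7, -8) with squared distance 202. The circle on this segment as diameter has centre (2.5, -2.5) and r² = 202/4 = 50.5.
Check (5, -7): distance² to centre = 26.5 ≤ 50.5, so it lies inside.
All remaining points lie in this disk, and no smaller disk contains both endpoints, so this is the minimum enclosing circle.
The points at distance exactly r from the centre are (-2, 3), (7, -8) — 2 points.

2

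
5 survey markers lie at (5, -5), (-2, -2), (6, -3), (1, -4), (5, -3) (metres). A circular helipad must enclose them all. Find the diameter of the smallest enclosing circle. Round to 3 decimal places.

8.062

A smallest enclosing disk is always determined by at most three of the input points on its boundary.
The farthest pair is (-2, -2)–(6, -3) with squared distance 65. The circle on this segment as diameter has centre (2, -2.5) and r² = 65/4 = 16.25.
Check (5, -5): distance² to centre = 15.25 ≤ 16.25, so it lies inside.
All remaining points lie in this disk, and no smaller disk contains both endpoints, so this is the minimum enclosing circle.
Diameter = 2r = 2√(16.25) ≈ 8.062.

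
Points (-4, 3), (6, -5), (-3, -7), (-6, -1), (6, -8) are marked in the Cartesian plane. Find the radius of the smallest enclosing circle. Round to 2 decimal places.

By Welzl's lemma the MEC is supported by two points (diametrically opposite) or three points (on a circumcircle).
The farthest pair is (-4, 3)–(6, -8) with squared distance 221. The circle on this segment as diameter has centre (1, -2.5) and r² = 221/4 = 55.25.
Check (6, -5): distance² to centre = 31.25 ≤ 55.25, so it lies inside.
All remaining points lie in this disk, and no smaller disk contains both endpoints, so this is the minimum enclosing circle.
r = √(55.25) ≈ 7.43.

7.43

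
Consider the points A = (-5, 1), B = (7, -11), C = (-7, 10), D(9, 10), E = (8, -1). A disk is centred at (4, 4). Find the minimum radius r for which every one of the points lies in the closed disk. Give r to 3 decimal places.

The required radius is the distance from (4, 4) to the farthest point.
Squared distances: 90, 234, 157, 61, 41.
Maximum is 234, attained at B.
r = √234 ≈ 15.297.

15.297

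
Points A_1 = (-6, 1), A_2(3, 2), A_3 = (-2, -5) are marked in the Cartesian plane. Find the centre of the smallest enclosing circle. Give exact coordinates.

(-38/29, -6/29)

Side lengths²: A_1A_2² = 82, A_1A_3² = 52, A_2A_3² = 74.
Since A_1A_2² = 82 < 74 + 52 = 126, the triangle is acute, so the smallest enclosing circle is the circumcircle.
Circumcentre = (-38/29, -6/29), r² = 19721/841.
Centre = (-38/29, -6/29).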